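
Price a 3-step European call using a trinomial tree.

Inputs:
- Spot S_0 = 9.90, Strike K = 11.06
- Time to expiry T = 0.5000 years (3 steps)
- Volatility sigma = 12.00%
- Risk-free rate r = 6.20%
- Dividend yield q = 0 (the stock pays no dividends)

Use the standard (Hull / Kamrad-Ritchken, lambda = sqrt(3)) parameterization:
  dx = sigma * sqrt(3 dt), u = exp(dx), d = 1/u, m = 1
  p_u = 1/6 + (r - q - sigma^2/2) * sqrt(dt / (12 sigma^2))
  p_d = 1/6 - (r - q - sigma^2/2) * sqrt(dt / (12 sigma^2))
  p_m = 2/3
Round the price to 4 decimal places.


dt = T/N = 0.166667; dx = sigma*sqrt(3*dt) = 0.084853
u = exp(dx) = 1.088557; d = 1/u = 0.918647
p_u = 0.220485, p_m = 0.666667, p_d = 0.112848
Discount per step: exp(-r*dt) = 0.989720
Stock lattice S(k, j) with j the centered position index:
  k=0: S(0,+0) = 9.9000
  k=1: S(1,-1) = 9.0946; S(1,+0) = 9.9000; S(1,+1) = 10.7767
  k=2: S(2,-2) = 8.3547; S(2,-1) = 9.0946; S(2,+0) = 9.9000; S(2,+1) = 10.7767; S(2,+2) = 11.7311
  k=3: S(3,-3) = 7.6751; S(3,-2) = 8.3547; S(3,-1) = 9.0946; S(3,+0) = 9.9000; S(3,+1) = 10.7767; S(3,+2) = 11.7311; S(3,+3) = 12.7699
Terminal payoffs V(N, j) = max(S_T - K, 0):
  V(3,-3) = 0.000000; V(3,-2) = 0.000000; V(3,-1) = 0.000000; V(3,+0) = 0.000000; V(3,+1) = 0.000000; V(3,+2) = 0.671064; V(3,+3) = 1.709930
Backward induction: V(k, j) = exp(-r*dt) * [p_u * V(k+1, j+1) + p_m * V(k+1, j) + p_d * V(k+1, j-1)]
  V(2,-2) = exp(-r*dt) * [p_u*0.000000 + p_m*0.000000 + p_d*0.000000] = 0.000000
  V(2,-1) = exp(-r*dt) * [p_u*0.000000 + p_m*0.000000 + p_d*0.000000] = 0.000000
  V(2,+0) = exp(-r*dt) * [p_u*0.000000 + p_m*0.000000 + p_d*0.000000] = 0.000000
  V(2,+1) = exp(-r*dt) * [p_u*0.671064 + p_m*0.000000 + p_d*0.000000] = 0.146439
  V(2,+2) = exp(-r*dt) * [p_u*1.709930 + p_m*0.671064 + p_d*0.000000] = 0.815916
  V(1,-1) = exp(-r*dt) * [p_u*0.000000 + p_m*0.000000 + p_d*0.000000] = 0.000000
  V(1,+0) = exp(-r*dt) * [p_u*0.146439 + p_m*0.000000 + p_d*0.000000] = 0.031956
  V(1,+1) = exp(-r*dt) * [p_u*0.815916 + p_m*0.146439 + p_d*0.000000] = 0.274670
  V(0,+0) = exp(-r*dt) * [p_u*0.274670 + p_m*0.031956 + p_d*0.000000] = 0.081023

Answer: Price = V(0,0) = 0.0810


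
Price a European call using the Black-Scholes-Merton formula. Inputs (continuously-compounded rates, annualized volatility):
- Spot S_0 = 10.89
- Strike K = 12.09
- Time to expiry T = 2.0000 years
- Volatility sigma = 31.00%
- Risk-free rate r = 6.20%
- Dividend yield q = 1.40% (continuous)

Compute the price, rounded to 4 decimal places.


d1 = (ln(S/K) + (r - q + 0.5*sigma^2) * T) / (sigma * sqrt(T)) = 0.19973776
d2 = d1 - sigma * sqrt(T) = -0.23866845
exp(-rT) = 0.88337984; exp(-qT) = 0.97238837
C = S_0 * exp(-qT) * N(d1) - K * exp(-rT) * N(d2)
N(d1) = 0.57915716; N(d2) = 0.40568134
C = 10.8900 * 0.97238837 * 0.57915716 - 12.0900 * 0.88337984 * 0.40568134 = 1.8002

Answer: Price = 1.8002


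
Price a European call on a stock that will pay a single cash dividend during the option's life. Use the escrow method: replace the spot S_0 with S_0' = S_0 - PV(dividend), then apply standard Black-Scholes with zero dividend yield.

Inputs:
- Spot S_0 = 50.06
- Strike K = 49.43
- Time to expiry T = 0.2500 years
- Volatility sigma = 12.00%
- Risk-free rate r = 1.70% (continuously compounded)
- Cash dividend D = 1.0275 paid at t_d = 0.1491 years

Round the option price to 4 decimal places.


PV(D) = D * exp(-r * t_d) = 1.0275 * 0.99746851 = 1.02489889
S_0' = S_0 - PV(D) = 50.0600 - 1.02489889 = 49.03510111
d1 = (ln(S_0'/K) + (r + sigma^2/2)*T) / (sigma*sqrt(T)) = -0.03285228
d2 = d1 - sigma*sqrt(T) = -0.09285228
exp(-rT) = 0.99575902
N(d1) = 0.48689620; N(d2) = 0.46301046
C = S_0' * N(d1) - K * exp(-rT) * N(d2) = 49.03510111 * 0.48689620 - 49.4300 * 0.99575902 * 0.46301046 = 1.0855

Answer: Price = 1.0855


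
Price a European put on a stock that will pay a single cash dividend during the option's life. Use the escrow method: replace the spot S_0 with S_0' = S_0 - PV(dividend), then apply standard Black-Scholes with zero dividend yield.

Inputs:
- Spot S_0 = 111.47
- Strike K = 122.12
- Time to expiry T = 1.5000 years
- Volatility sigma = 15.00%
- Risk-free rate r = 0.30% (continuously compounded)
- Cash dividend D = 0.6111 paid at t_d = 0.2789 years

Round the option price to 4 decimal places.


PV(D) = D * exp(-r * t_d) = 0.6111 * 0.99916365 = 0.61058891
S_0' = S_0 - PV(D) = 111.4700 - 0.61058891 = 110.85941109
d1 = (ln(S_0'/K) + (r + sigma^2/2)*T) / (sigma*sqrt(T)) = -0.41024237
d2 = d1 - sigma*sqrt(T) = -0.59395410
exp(-rT) = 0.99551011
N(-d1) = 0.65918592; N(-d2) = 0.72372859
P = K * exp(-rT) * N(-d2) - S_0' * N(-d1) = 122.1200 * 0.99551011 * 0.72372859 - 110.85941109 * 0.65918592 = 14.9079

Answer: Price = 14.9079


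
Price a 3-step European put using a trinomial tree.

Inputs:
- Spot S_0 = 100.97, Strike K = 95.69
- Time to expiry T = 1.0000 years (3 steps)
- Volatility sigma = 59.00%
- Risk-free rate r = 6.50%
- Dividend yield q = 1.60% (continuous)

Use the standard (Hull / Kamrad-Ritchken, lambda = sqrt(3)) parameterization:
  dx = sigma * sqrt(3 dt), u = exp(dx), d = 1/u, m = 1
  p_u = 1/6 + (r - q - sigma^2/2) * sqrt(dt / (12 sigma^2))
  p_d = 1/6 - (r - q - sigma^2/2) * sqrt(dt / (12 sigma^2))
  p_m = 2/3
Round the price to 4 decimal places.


dt = T/N = 0.333333; dx = sigma*sqrt(3*dt) = 0.590000
u = exp(dx) = 1.803988; d = 1/u = 0.554327
p_u = 0.131342, p_m = 0.666667, p_d = 0.201992
Discount per step: exp(-r*dt) = 0.978566
Stock lattice S(k, j) with j the centered position index:
  k=0: S(0,+0) = 100.9700
  k=1: S(1,-1) = 55.9704; S(1,+0) = 100.9700; S(1,+1) = 182.1487
  k=2: S(2,-2) = 31.0259; S(2,-1) = 55.9704; S(2,+0) = 100.9700; S(2,+1) = 182.1487; S(2,+2) = 328.5942
  k=3: S(3,-3) = 17.1985; S(3,-2) = 31.0259; S(3,-1) = 55.9704; S(3,+0) = 100.9700; S(3,+1) = 182.1487; S(3,+2) = 328.5942; S(3,+3) = 592.7801
Terminal payoffs V(N, j) = max(K - S_T, 0):
  V(3,-3) = 78.491478; V(3,-2) = 64.664066; V(3,-1) = 39.719574; V(3,+0) = 0.000000; V(3,+1) = 0.000000; V(3,+2) = 0.000000; V(3,+3) = 0.000000
Backward induction: V(k, j) = exp(-r*dt) * [p_u * V(k+1, j+1) + p_m * V(k+1, j) + p_d * V(k+1, j-1)]
  V(2,-2) = exp(-r*dt) * [p_u*39.719574 + p_m*64.664066 + p_d*78.491478] = 62.805203
  V(2,-1) = exp(-r*dt) * [p_u*0.000000 + p_m*39.719574 + p_d*64.664066] = 38.693796
  V(2,+0) = exp(-r*dt) * [p_u*0.000000 + p_m*0.000000 + p_d*39.719574] = 7.851055
  V(2,+1) = exp(-r*dt) * [p_u*0.000000 + p_m*0.000000 + p_d*0.000000] = 0.000000
  V(2,+2) = exp(-r*dt) * [p_u*0.000000 + p_m*0.000000 + p_d*0.000000] = 0.000000
  V(1,-1) = exp(-r*dt) * [p_u*7.851055 + p_m*38.693796 + p_d*62.805203] = 38.666244
  V(1,+0) = exp(-r*dt) * [p_u*0.000000 + p_m*7.851055 + p_d*38.693796] = 12.770150
  V(1,+1) = exp(-r*dt) * [p_u*0.000000 + p_m*0.000000 + p_d*7.851055] = 1.551856
  V(0,+0) = exp(-r*dt) * [p_u*1.551856 + p_m*12.770150 + p_d*38.666244] = 16.173266

Answer: Price = V(0,0) = 16.1733


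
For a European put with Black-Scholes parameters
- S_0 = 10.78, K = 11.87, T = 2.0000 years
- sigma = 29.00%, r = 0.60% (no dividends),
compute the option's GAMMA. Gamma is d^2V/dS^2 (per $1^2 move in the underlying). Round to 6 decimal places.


d1 = -0.0005404323; d2 = -0.4106623654
phi(d1) = 0.3989422221; exp(-qT) = 1.0000000000; exp(-rT) = 0.9880717129
Gamma = exp(-qT) * phi(d1) / (S * sigma * sqrt(T)) = 1.0000000000 * 0.3989422221 / (10.7800 * 0.2900 * 1.4142135624) = 0.090236

Answer: Gamma = 0.090236


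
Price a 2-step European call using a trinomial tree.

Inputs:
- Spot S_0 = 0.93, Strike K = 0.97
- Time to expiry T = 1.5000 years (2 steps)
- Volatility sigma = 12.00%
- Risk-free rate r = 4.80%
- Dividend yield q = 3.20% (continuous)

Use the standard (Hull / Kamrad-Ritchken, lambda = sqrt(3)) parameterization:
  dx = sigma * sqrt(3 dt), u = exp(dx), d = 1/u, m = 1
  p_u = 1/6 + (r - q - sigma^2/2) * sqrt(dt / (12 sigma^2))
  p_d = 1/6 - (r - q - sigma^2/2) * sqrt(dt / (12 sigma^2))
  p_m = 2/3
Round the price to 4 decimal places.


Answer: Price = V(0,0) = 0.0445

Derivation:
dt = T/N = 0.750000; dx = sigma*sqrt(3*dt) = 0.180000
u = exp(dx) = 1.197217; d = 1/u = 0.835270
p_u = 0.185000, p_m = 0.666667, p_d = 0.148333
Discount per step: exp(-r*dt) = 0.964640
Stock lattice S(k, j) with j the centered position index:
  k=0: S(0,+0) = 0.9300
  k=1: S(1,-1) = 0.7768; S(1,+0) = 0.9300; S(1,+1) = 1.1134
  k=2: S(2,-2) = 0.6488; S(2,-1) = 0.7768; S(2,+0) = 0.9300; S(2,+1) = 1.1134; S(2,+2) = 1.3330
Terminal payoffs V(N, j) = max(S_T - K, 0):
  V(2,-2) = 0.000000; V(2,-1) = 0.000000; V(2,+0) = 0.000000; V(2,+1) = 0.143412; V(2,+2) = 0.362996
Backward induction: V(k, j) = exp(-r*dt) * [p_u * V(k+1, j+1) + p_m * V(k+1, j) + p_d * V(k+1, j-1)]
  V(1,-1) = exp(-r*dt) * [p_u*0.000000 + p_m*0.000000 + p_d*0.000000] = 0.000000
  V(1,+0) = exp(-r*dt) * [p_u*0.143412 + p_m*0.000000 + p_d*0.000000] = 0.025593
  V(1,+1) = exp(-r*dt) * [p_u*0.362996 + p_m*0.143412 + p_d*0.000000] = 0.157007
  V(0,+0) = exp(-r*dt) * [p_u*0.157007 + p_m*0.025593 + p_d*0.000000] = 0.044478


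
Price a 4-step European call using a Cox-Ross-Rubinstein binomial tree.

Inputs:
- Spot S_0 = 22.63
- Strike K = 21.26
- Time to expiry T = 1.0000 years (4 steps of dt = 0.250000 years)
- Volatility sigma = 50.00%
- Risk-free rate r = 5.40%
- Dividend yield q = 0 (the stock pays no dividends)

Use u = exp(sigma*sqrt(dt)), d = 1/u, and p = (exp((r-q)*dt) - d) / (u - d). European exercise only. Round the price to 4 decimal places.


dt = T/N = 0.250000
u = exp(sigma*sqrt(dt)) = 1.284025; d = 1/u = 0.778801
p = (exp((r-q)*dt) - d) / (u - d) = 0.464725
Discount per step: exp(-r*dt) = 0.986591
Stock lattice S(k, i) with i counting down-moves:
  k=0: S(0,0) = 22.6300
  k=1: S(1,0) = 29.0575; S(1,1) = 17.6243
  k=2: S(2,0) = 37.3106; S(2,1) = 22.6300; S(2,2) = 13.7258
  k=3: S(3,0) = 47.9077; S(3,1) = 29.0575; S(3,2) = 17.6243; S(3,3) = 10.6897
  k=4: S(4,0) = 61.5147; S(4,1) = 37.3106; S(4,2) = 22.6300; S(4,3) = 13.7258; S(4,4) = 8.3251
Terminal payoffs V(N, i) = max(S_T - K, 0):
  V(4,0) = 40.254718; V(4,1) = 16.050562; V(4,2) = 1.370000; V(4,3) = 0.000000; V(4,4) = 0.000000
Backward induction: V(k, i) = exp(-r*dt) * [p * V(k+1, i) + (1-p) * V(k+1, i+1)].
  V(3,0) = exp(-r*dt) * [p*40.254718 + (1-p)*16.050562] = 26.932792
  V(3,1) = exp(-r*dt) * [p*16.050562 + (1-p)*1.370000] = 8.082577
  V(3,2) = exp(-r*dt) * [p*1.370000 + (1-p)*0.000000] = 0.628137
  V(3,3) = exp(-r*dt) * [p*0.000000 + (1-p)*0.000000] = 0.000000
  V(2,0) = exp(-r*dt) * [p*26.932792 + (1-p)*8.082577] = 16.616902
  V(2,1) = exp(-r*dt) * [p*8.082577 + (1-p)*0.628137] = 4.037528
  V(2,2) = exp(-r*dt) * [p*0.628137 + (1-p)*0.000000] = 0.287997
  V(1,0) = exp(-r*dt) * [p*16.616902 + (1-p)*4.037528] = 9.750953
  V(1,1) = exp(-r*dt) * [p*4.037528 + (1-p)*0.287997] = 2.003272
  V(0,0) = exp(-r*dt) * [p*9.750953 + (1-p)*2.003272] = 5.528674

Answer: Price = V(0,0) = 5.5287


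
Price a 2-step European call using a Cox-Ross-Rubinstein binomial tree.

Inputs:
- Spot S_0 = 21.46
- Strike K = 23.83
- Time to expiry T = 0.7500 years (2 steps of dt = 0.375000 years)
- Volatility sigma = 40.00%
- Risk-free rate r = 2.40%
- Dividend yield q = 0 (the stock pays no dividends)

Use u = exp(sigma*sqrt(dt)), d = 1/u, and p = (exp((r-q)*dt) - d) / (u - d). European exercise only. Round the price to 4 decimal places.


Answer: Price = V(0,0) = 2.2999

Derivation:
dt = T/N = 0.375000
u = exp(sigma*sqrt(dt)) = 1.277556; d = 1/u = 0.782744
p = (exp((r-q)*dt) - d) / (u - d) = 0.457338
Discount per step: exp(-r*dt) = 0.991040
Stock lattice S(k, i) with i counting down-moves:
  k=0: S(0,0) = 21.4600
  k=1: S(1,0) = 27.4164; S(1,1) = 16.7977
  k=2: S(2,0) = 35.0259; S(2,1) = 21.4600; S(2,2) = 13.1483
Terminal payoffs V(N, i) = max(S_T - K, 0):
  V(2,0) = 11.195931; V(2,1) = 0.000000; V(2,2) = 0.000000
Backward induction: V(k, i) = exp(-r*dt) * [p * V(k+1, i) + (1-p) * V(k+1, i+1)].
  V(1,0) = exp(-r*dt) * [p*11.195931 + (1-p)*0.000000] = 5.074448
  V(1,1) = exp(-r*dt) * [p*0.000000 + (1-p)*0.000000] = 0.000000
  V(0,0) = exp(-r*dt) * [p*5.074448 + (1-p)*0.000000] = 2.299945


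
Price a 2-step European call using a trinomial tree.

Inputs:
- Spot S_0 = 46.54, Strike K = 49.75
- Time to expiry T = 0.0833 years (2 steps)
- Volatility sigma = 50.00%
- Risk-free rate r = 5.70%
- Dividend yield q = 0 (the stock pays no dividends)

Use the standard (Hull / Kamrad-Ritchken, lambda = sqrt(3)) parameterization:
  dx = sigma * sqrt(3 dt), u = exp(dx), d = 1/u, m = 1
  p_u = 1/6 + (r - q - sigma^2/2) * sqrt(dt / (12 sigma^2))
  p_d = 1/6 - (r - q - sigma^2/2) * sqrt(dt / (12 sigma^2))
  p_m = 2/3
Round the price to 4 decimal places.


dt = T/N = 0.041650; dx = sigma*sqrt(3*dt) = 0.176741
u = exp(dx) = 1.193322; d = 1/u = 0.837997
p_u = 0.158654, p_m = 0.666667, p_d = 0.174679
Discount per step: exp(-r*dt) = 0.997629
Stock lattice S(k, j) with j the centered position index:
  k=0: S(0,+0) = 46.5400
  k=1: S(1,-1) = 39.0004; S(1,+0) = 46.5400; S(1,+1) = 55.5372
  k=2: S(2,-2) = 32.6822; S(2,-1) = 39.0004; S(2,+0) = 46.5400; S(2,+1) = 55.5372; S(2,+2) = 66.2738
Terminal payoffs V(N, j) = max(S_T - K, 0):
  V(2,-2) = 0.000000; V(2,-1) = 0.000000; V(2,+0) = 0.000000; V(2,+1) = 5.787224; V(2,+2) = 16.523812
Backward induction: V(k, j) = exp(-r*dt) * [p_u * V(k+1, j+1) + p_m * V(k+1, j) + p_d * V(k+1, j-1)]
  V(1,-1) = exp(-r*dt) * [p_u*0.000000 + p_m*0.000000 + p_d*0.000000] = 0.000000
  V(1,+0) = exp(-r*dt) * [p_u*5.787224 + p_m*0.000000 + p_d*0.000000] = 0.915991
  V(1,+1) = exp(-r*dt) * [p_u*16.523812 + p_m*5.787224 + p_d*0.000000] = 6.464360
  V(0,+0) = exp(-r*dt) * [p_u*6.464360 + p_m*0.915991 + p_d*0.000000] = 1.632380

Answer: Price = V(0,0) = 1.6324


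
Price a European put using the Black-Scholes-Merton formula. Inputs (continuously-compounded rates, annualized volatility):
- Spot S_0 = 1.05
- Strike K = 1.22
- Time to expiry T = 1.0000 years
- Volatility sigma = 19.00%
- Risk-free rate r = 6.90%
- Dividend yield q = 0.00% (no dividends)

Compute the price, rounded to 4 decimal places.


Answer: Price = 0.1346

Derivation:
d1 = (ln(S/K) + (r - q + 0.5*sigma^2) * T) / (sigma * sqrt(T)) = -0.33163523
d2 = d1 - sigma * sqrt(T) = -0.52163523
exp(-rT) = 0.93332668; exp(-qT) = 1.00000000
P = K * exp(-rT) * N(-d2) - S_0 * exp(-qT) * N(-d1)
N(-d1) = 0.62991764; N(-d2) = 0.69903784
P = 1.2200 * 0.93332668 * 0.69903784 - 1.0500 * 1.00000000 * 0.62991764 = 0.1346


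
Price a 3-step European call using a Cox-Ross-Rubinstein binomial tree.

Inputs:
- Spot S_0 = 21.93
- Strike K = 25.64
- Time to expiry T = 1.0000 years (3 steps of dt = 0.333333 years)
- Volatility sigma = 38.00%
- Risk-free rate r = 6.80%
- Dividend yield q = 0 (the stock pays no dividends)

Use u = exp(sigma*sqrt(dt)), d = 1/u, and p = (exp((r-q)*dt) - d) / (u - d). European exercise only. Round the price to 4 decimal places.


Answer: Price = V(0,0) = 2.5009

Derivation:
dt = T/N = 0.333333
u = exp(sigma*sqrt(dt)) = 1.245321; d = 1/u = 0.803006
p = (exp((r-q)*dt) - d) / (u - d) = 0.497201
Discount per step: exp(-r*dt) = 0.977588
Stock lattice S(k, i) with i counting down-moves:
  k=0: S(0,0) = 21.9300
  k=1: S(1,0) = 27.3099; S(1,1) = 17.6099
  k=2: S(2,0) = 34.0096; S(2,1) = 21.9300; S(2,2) = 14.1409
  k=3: S(3,0) = 42.3528; S(3,1) = 27.3099; S(3,2) = 17.6099; S(3,3) = 11.3552
Terminal payoffs V(N, i) = max(S_T - K, 0):
  V(3,0) = 16.712814; V(3,1) = 1.669883; V(3,2) = 0.000000; V(3,3) = 0.000000
Backward induction: V(k, i) = exp(-r*dt) * [p * V(k+1, i) + (1-p) * V(k+1, i+1)].
  V(2,0) = exp(-r*dt) * [p*16.712814 + (1-p)*1.669883] = 8.944200
  V(2,1) = exp(-r*dt) * [p*1.669883 + (1-p)*0.000000] = 0.811661
  V(2,2) = exp(-r*dt) * [p*0.000000 + (1-p)*0.000000] = 0.000000
  V(1,0) = exp(-r*dt) * [p*8.944200 + (1-p)*0.811661] = 4.746358
  V(1,1) = exp(-r*dt) * [p*0.811661 + (1-p)*0.000000] = 0.394514
  V(0,0) = exp(-r*dt) * [p*4.746358 + (1-p)*0.394514] = 2.500922


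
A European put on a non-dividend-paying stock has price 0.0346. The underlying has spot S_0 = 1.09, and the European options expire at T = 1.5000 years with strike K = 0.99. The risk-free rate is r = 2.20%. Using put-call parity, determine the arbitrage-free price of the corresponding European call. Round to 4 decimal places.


Put-call parity: C - P = S_0 * exp(-qT) - K * exp(-rT).
S_0 * exp(-qT) = 1.0900 * 1.00000000 = 1.09000000
K * exp(-rT) = 0.9900 * 0.96753856 = 0.95786317
C = P + S*exp(-qT) - K*exp(-rT)
C = 0.0346 + 1.09000000 - 0.95786317 = 0.1667

Answer: Call price = 0.1667


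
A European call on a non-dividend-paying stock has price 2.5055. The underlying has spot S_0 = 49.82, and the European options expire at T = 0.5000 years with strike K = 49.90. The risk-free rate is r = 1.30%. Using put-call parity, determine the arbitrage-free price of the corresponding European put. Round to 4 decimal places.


Put-call parity: C - P = S_0 * exp(-qT) - K * exp(-rT).
S_0 * exp(-qT) = 49.8200 * 1.00000000 = 49.82000000
K * exp(-rT) = 49.9000 * 0.99352108 = 49.57670186
P = C - S*exp(-qT) + K*exp(-rT)
P = 2.5055 - 49.82000000 + 49.57670186 = 2.2622

Answer: Put price = 2.2622


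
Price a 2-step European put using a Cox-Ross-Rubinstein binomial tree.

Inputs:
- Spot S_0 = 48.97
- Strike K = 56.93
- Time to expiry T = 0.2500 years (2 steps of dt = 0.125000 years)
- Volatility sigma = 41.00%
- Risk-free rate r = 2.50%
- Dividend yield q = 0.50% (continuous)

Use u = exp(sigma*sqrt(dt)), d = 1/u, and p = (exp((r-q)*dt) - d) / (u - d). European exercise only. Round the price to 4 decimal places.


Answer: Price = V(0,0) = 9.5538

Derivation:
dt = T/N = 0.125000
u = exp(sigma*sqrt(dt)) = 1.155990; d = 1/u = 0.865060
p = (exp((r-q)*dt) - d) / (u - d) = 0.472428
Discount per step: exp(-r*dt) = 0.996880
Stock lattice S(k, i) with i counting down-moves:
  k=0: S(0,0) = 48.9700
  k=1: S(1,0) = 56.6088; S(1,1) = 42.3620
  k=2: S(2,0) = 65.4392; S(2,1) = 48.9700; S(2,2) = 36.6456
Terminal payoffs V(N, i) = max(K - S_T, 0):
  V(2,0) = 0.000000; V(2,1) = 7.960000; V(2,2) = 20.284374
Backward induction: V(k, i) = exp(-r*dt) * [p * V(k+1, i) + (1-p) * V(k+1, i+1)].
  V(1,0) = exp(-r*dt) * [p*0.000000 + (1-p)*7.960000] = 4.186370
  V(1,1) = exp(-r*dt) * [p*7.960000 + (1-p)*20.284374] = 14.416872
  V(0,0) = exp(-r*dt) * [p*4.186370 + (1-p)*14.416872] = 9.553794


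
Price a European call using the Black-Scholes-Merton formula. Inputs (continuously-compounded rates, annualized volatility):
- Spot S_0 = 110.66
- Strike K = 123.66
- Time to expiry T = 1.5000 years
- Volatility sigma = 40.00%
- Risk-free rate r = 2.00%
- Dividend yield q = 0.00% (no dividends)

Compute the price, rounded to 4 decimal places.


Answer: Price = 17.9433

Derivation:
d1 = (ln(S/K) + (r - q + 0.5*sigma^2) * T) / (sigma * sqrt(T)) = 0.07945854
d2 = d1 - sigma * sqrt(T) = -0.41043941
exp(-rT) = 0.97044553; exp(-qT) = 1.00000000
C = S_0 * exp(-qT) * N(d1) - K * exp(-rT) * N(d2)
N(d1) = 0.53166604; N(d2) = 0.34074182
C = 110.6600 * 1.00000000 * 0.53166604 - 123.6600 * 0.97044553 * 0.34074182 = 17.9433


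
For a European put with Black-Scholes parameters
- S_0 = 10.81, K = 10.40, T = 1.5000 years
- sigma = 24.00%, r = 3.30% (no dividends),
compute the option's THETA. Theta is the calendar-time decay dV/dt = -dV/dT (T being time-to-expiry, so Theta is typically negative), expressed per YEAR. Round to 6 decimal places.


d1 = 0.4469156141; d2 = 0.1529768449
phi(d1) = 0.3610259945; exp(-qT) = 1.0000000000; exp(-rT) = 0.9517051581
Theta = -S*exp(-qT)*phi(d1)*sigma/(2*sqrt(T)) + r*K*exp(-rT)*N(-d2) - q*S*exp(-qT)*N(-d1)
N(-d1) = 0.3274679949; N(-d2) = 0.4392082677; sqrt(T) = 1.2247448714
Term 1 = -10.8100 * 1.0000000000 * 0.3610259945 * 0.2400 / (2 * 1.2247448714) = -0.3823840630
Term 2 = 0.0330 * 10.4000 * 0.9517051581 * 0.4392082677 = 0.1434564928
Term 3 = 0 (no dividend yield, q = 0)
Theta = -0.3823840630 + (0.1434564928) + (0.0000000000) = -0.238928

Answer: Theta = -0.238928


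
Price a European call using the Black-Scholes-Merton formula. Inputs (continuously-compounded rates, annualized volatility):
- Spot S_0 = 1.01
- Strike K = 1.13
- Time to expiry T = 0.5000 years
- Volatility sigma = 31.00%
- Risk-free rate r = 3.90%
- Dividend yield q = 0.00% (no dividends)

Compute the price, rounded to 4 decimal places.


Answer: Price = 0.0515

Derivation:
d1 = (ln(S/K) + (r - q + 0.5*sigma^2) * T) / (sigma * sqrt(T)) = -0.31360095
d2 = d1 - sigma * sqrt(T) = -0.53280406
exp(-rT) = 0.98068890; exp(-qT) = 1.00000000
C = S_0 * exp(-qT) * N(d1) - K * exp(-rT) * N(d2)
N(d1) = 0.37691207; N(d2) = 0.29708461
C = 1.0100 * 1.00000000 * 0.37691207 - 1.1300 * 0.98068890 * 0.29708461 = 0.0515


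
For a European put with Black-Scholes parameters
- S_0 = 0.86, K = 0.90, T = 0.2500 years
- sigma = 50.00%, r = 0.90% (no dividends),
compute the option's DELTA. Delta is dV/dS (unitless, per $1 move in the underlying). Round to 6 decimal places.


Answer: Delta = -0.519082

Derivation:
d1 = -0.0478494963; d2 = -0.2978494963
phi(d1) = 0.3984858377; exp(-qT) = 1.0000000000; exp(-rT) = 0.9977525294
N(-d1) = 0.5190819053
Delta = -exp(-qT) * N(-d1) = -1.0000000000 * 0.5190819053 = -0.519082


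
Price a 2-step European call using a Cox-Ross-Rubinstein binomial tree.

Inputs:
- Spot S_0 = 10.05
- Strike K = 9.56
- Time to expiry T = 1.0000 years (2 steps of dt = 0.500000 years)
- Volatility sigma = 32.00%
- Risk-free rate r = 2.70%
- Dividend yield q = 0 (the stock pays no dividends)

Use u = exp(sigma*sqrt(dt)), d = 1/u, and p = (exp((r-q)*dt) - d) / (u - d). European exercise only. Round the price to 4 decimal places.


Answer: Price = V(0,0) = 1.5997

Derivation:
dt = T/N = 0.500000
u = exp(sigma*sqrt(dt)) = 1.253919; d = 1/u = 0.797499
p = (exp((r-q)*dt) - d) / (u - d) = 0.473450
Discount per step: exp(-r*dt) = 0.986591
Stock lattice S(k, i) with i counting down-moves:
  k=0: S(0,0) = 10.0500
  k=1: S(1,0) = 12.6019; S(1,1) = 8.0149
  k=2: S(2,0) = 15.8018; S(2,1) = 10.0500; S(2,2) = 6.3919
Terminal payoffs V(N, i) = max(S_T - K, 0):
  V(2,0) = 6.241754; V(2,1) = 0.490000; V(2,2) = 0.000000
Backward induction: V(k, i) = exp(-r*dt) * [p * V(k+1, i) + (1-p) * V(k+1, i+1)].
  V(1,0) = exp(-r*dt) * [p*6.241754 + (1-p)*0.490000] = 3.170083
  V(1,1) = exp(-r*dt) * [p*0.490000 + (1-p)*0.000000] = 0.228880
  V(0,0) = exp(-r*dt) * [p*3.170083 + (1-p)*0.228880] = 1.599651


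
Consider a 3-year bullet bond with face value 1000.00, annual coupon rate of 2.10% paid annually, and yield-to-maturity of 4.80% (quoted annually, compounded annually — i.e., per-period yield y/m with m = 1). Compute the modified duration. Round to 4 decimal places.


Coupon per period c = face * coupon_rate / m = 21.000000
Periods per year m = 1; per-period yield y/m = 0.048000
Number of cashflows N = 3
Cashflows (t years, CF_t, discount factor 1/(1+y/m)^(m*t), PV):
  t = 1.0000: CF_t = 21.000000, DF = 0.954198, PV = 20.038168
  t = 2.0000: CF_t = 21.000000, DF = 0.910495, PV = 19.120389
  t = 3.0000: CF_t = 1021.000000, DF = 0.868793, PV = 887.037324
Price P = sum_t PV_t = 926.195881
First compute Macaulay numerator sum_t t * PV_t:
  t * PV_t at t = 1.0000: 20.038168
  t * PV_t at t = 2.0000: 38.240779
  t * PV_t at t = 3.0000: 2661.111972
Macaulay duration D = 2719.390919 / 926.195881 = 2.936086
Modified duration = D / (1 + y/m) = 2.936086 / (1 + 0.048000) = 2.801609

Answer: Modified duration = 2.8016


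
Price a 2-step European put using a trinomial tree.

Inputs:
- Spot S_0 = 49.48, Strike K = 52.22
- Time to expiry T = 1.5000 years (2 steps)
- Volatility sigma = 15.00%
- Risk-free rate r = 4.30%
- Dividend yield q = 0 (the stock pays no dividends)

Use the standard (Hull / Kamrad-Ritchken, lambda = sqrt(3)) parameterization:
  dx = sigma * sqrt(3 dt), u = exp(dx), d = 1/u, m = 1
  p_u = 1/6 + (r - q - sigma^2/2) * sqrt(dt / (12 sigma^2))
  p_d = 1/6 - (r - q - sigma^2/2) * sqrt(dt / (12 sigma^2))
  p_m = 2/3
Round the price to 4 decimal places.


dt = T/N = 0.750000; dx = sigma*sqrt(3*dt) = 0.225000
u = exp(dx) = 1.252323; d = 1/u = 0.798516
p_u = 0.219583, p_m = 0.666667, p_d = 0.113750
Discount per step: exp(-r*dt) = 0.968264
Stock lattice S(k, j) with j the centered position index:
  k=0: S(0,+0) = 49.4800
  k=1: S(1,-1) = 39.5106; S(1,+0) = 49.4800; S(1,+1) = 61.9649
  k=2: S(2,-2) = 31.5498; S(2,-1) = 39.5106; S(2,+0) = 49.4800; S(2,+1) = 61.9649; S(2,+2) = 77.6001
Terminal payoffs V(N, j) = max(K - S_T, 0):
  V(2,-2) = 20.670159; V(2,-1) = 12.709417; V(2,+0) = 2.740000; V(2,+1) = 0.000000; V(2,+2) = 0.000000
Backward induction: V(k, j) = exp(-r*dt) * [p_u * V(k+1, j+1) + p_m * V(k+1, j) + p_d * V(k+1, j-1)]
  V(1,-1) = exp(-r*dt) * [p_u*2.740000 + p_m*12.709417 + p_d*20.670159] = 11.063229
  V(1,+0) = exp(-r*dt) * [p_u*0.000000 + p_m*2.740000 + p_d*12.709417] = 3.168513
  V(1,+1) = exp(-r*dt) * [p_u*0.000000 + p_m*0.000000 + p_d*2.740000] = 0.301784
  V(0,+0) = exp(-r*dt) * [p_u*0.301784 + p_m*3.168513 + p_d*11.063229] = 3.327974

Answer: Price = V(0,0) = 3.3280


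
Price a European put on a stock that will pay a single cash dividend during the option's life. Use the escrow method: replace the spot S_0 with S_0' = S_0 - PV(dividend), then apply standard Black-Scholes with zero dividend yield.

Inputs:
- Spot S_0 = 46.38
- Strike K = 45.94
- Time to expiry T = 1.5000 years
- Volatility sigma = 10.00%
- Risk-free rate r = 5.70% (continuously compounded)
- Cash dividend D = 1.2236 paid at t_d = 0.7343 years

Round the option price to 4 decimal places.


Answer: Price = 0.9509

Derivation:
PV(D) = D * exp(-r * t_d) = 1.2236 * 0.95900873 = 1.17344308
S_0' = S_0 - PV(D) = 46.3800 - 1.17344308 = 45.20655692
d1 = (ln(S_0'/K) + (r + sigma^2/2)*T) / (sigma*sqrt(T)) = 0.62793440
d2 = d1 - sigma*sqrt(T) = 0.50545991
exp(-rT) = 0.91805314
N(-d1) = 0.26502346; N(-d2) = 0.30661792
P = K * exp(-rT) * N(-d2) - S_0' * N(-d1) = 45.9400 * 0.91805314 * 0.30661792 - 45.20655692 * 0.26502346 = 0.9509


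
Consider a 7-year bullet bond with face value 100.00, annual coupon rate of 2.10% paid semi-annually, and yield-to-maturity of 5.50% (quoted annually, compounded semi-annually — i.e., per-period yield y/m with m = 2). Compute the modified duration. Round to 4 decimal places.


Answer: Modified duration = 6.3063

Derivation:
Coupon per period c = face * coupon_rate / m = 1.050000
Periods per year m = 2; per-period yield y/m = 0.027500
Number of cashflows N = 14
Cashflows (t years, CF_t, discount factor 1/(1+y/m)^(m*t), PV):
  t = 0.5000: CF_t = 1.050000, DF = 0.973236, PV = 1.021898
  t = 1.0000: CF_t = 1.050000, DF = 0.947188, PV = 0.994548
  t = 1.5000: CF_t = 1.050000, DF = 0.921838, PV = 0.967930
  t = 2.0000: CF_t = 1.050000, DF = 0.897166, PV = 0.942024
  t = 2.5000: CF_t = 1.050000, DF = 0.873154, PV = 0.916812
  t = 3.0000: CF_t = 1.050000, DF = 0.849785, PV = 0.892274
  t = 3.5000: CF_t = 1.050000, DF = 0.827041, PV = 0.868393
  t = 4.0000: CF_t = 1.050000, DF = 0.804906, PV = 0.845152
  t = 4.5000: CF_t = 1.050000, DF = 0.783364, PV = 0.822532
  t = 5.0000: CF_t = 1.050000, DF = 0.762398, PV = 0.800518
  t = 5.5000: CF_t = 1.050000, DF = 0.741993, PV = 0.779093
  t = 6.0000: CF_t = 1.050000, DF = 0.722134, PV = 0.758241
  t = 6.5000: CF_t = 1.050000, DF = 0.702807, PV = 0.737948
  t = 7.0000: CF_t = 101.050000, DF = 0.683997, PV = 69.117925
Price P = sum_t PV_t = 80.465286
First compute Macaulay numerator sum_t t * PV_t:
  t * PV_t at t = 0.5000: 0.510949
  t * PV_t at t = 1.0000: 0.994548
  t * PV_t at t = 1.5000: 1.451895
  t * PV_t at t = 2.0000: 1.884048
  t * PV_t at t = 2.5000: 2.292029
  t * PV_t at t = 3.0000: 2.676822
  t * PV_t at t = 3.5000: 3.039377
  t * PV_t at t = 4.0000: 3.380607
  t * PV_t at t = 4.5000: 3.701394
  t * PV_t at t = 5.0000: 4.002589
  t * PV_t at t = 5.5000: 4.285010
  t * PV_t at t = 6.0000: 4.549447
  t * PV_t at t = 6.5000: 4.796659
  t * PV_t at t = 7.0000: 483.825473
Macaulay duration D = 521.390847 / 80.465286 = 6.479699
Modified duration = D / (1 + y/m) = 6.479699 / (1 + 0.027500) = 6.306277


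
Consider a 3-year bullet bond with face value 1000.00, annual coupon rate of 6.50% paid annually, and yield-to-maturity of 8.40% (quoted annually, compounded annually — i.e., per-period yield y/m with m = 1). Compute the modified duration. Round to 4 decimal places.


Coupon per period c = face * coupon_rate / m = 65.000000
Periods per year m = 1; per-period yield y/m = 0.084000
Number of cashflows N = 3
Cashflows (t years, CF_t, discount factor 1/(1+y/m)^(m*t), PV):
  t = 1.0000: CF_t = 65.000000, DF = 0.922509, PV = 59.963100
  t = 2.0000: CF_t = 65.000000, DF = 0.851023, PV = 55.316513
  t = 3.0000: CF_t = 1065.000000, DF = 0.785077, PV = 836.106811
Price P = sum_t PV_t = 951.386423
First compute Macaulay numerator sum_t t * PV_t:
  t * PV_t at t = 1.0000: 59.963100
  t * PV_t at t = 2.0000: 110.633025
  t * PV_t at t = 3.0000: 2508.320433
Macaulay duration D = 2678.916557 / 951.386423 = 2.815803
Modified duration = D / (1 + y/m) = 2.815803 / (1 + 0.084000) = 2.597604

Answer: Modified duration = 2.5976


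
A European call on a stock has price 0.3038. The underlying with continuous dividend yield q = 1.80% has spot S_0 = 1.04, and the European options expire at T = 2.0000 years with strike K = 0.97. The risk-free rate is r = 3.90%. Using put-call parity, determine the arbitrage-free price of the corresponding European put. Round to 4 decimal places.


Answer: Put price = 0.1978

Derivation:
Put-call parity: C - P = S_0 * exp(-qT) - K * exp(-rT).
S_0 * exp(-qT) = 1.0400 * 0.96464029 = 1.00322591
K * exp(-rT) = 0.9700 * 0.92496443 = 0.89721549
P = C - S*exp(-qT) + K*exp(-rT)
P = 0.3038 - 1.00322591 + 0.89721549 = 0.1978


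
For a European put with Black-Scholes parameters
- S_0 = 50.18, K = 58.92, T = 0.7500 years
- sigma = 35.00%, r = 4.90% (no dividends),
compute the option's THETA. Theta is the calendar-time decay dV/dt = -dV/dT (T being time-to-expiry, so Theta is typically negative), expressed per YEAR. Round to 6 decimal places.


Answer: Theta = -1.931753

Derivation:
d1 = -0.2569259856; d2 = -0.5600348770
phi(d1) = 0.3859899237; exp(-qT) = 1.0000000000; exp(-rT) = 0.9639170845
Theta = -S*exp(-qT)*phi(d1)*sigma/(2*sqrt(T)) + r*K*exp(-rT)*N(-d2) - q*S*exp(-qT)*N(-d1)
N(-d1) = 0.6013820449; N(-d2) = 0.7122721757; sqrt(T) = 0.8660254038
Term 1 = -50.1800 * 1.0000000000 * 0.3859899237 * 0.3500 / (2 * 0.8660254038) = -3.9139388984
Term 2 = 0.0490 * 58.9200 * 0.9639170845 * 0.7122721757 = 1.9821863236
Term 3 = 0 (no dividend yield, q = 0)
Theta = -3.9139388984 + (1.9821863236) + (0.0000000000) = -1.931753


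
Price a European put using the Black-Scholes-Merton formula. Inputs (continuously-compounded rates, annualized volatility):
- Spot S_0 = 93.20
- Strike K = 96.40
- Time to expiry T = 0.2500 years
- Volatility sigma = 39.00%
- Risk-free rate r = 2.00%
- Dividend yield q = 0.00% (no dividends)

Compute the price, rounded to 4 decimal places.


Answer: Price = 8.7836

Derivation:
d1 = (ln(S/K) + (r - q + 0.5*sigma^2) * T) / (sigma * sqrt(T)) = -0.04997938
d2 = d1 - sigma * sqrt(T) = -0.24497938
exp(-rT) = 0.99501248; exp(-qT) = 1.00000000
P = K * exp(-rT) * N(-d2) - S_0 * exp(-qT) * N(-d1)
N(-d1) = 0.51993059; N(-d2) = 0.59676380
P = 96.4000 * 0.99501248 * 0.59676380 - 93.2000 * 1.00000000 * 0.51993059 = 8.7836


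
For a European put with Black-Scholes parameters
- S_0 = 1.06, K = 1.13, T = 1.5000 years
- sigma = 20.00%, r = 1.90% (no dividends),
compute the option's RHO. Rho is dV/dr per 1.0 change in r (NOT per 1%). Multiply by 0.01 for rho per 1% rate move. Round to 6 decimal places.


Answer: Rho = -0.997221

Derivation:
d1 = -0.0222443250; d2 = -0.2671932993
phi(d1) = 0.3988435923; exp(-qT) = 1.0000000000; exp(-rT) = 0.9719022941
N(-d2) = 0.6053398325
Rho = -K*T*exp(-rT)*N(-d2) = -1.1300 * 1.5000 * 0.9719022941 * 0.6053398325 = -0.997221


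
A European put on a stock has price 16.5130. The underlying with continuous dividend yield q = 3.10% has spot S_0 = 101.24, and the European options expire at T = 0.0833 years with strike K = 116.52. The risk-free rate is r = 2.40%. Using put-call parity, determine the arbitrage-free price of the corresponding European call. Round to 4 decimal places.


Put-call parity: C - P = S_0 * exp(-qT) - K * exp(-rT).
S_0 * exp(-qT) = 101.2400 * 0.99742103 = 100.97890521
K * exp(-rT) = 116.5200 * 0.99800280 = 116.28728591
C = P + S*exp(-qT) - K*exp(-rT)
C = 16.5130 + 100.97890521 - 116.28728591 = 1.2046

Answer: Call price = 1.2046


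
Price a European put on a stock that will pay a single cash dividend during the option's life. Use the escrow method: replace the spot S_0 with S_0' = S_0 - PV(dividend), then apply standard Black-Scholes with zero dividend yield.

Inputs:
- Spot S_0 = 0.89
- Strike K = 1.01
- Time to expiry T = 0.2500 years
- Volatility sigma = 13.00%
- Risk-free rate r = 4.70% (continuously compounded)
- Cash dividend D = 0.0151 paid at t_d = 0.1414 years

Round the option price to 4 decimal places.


Answer: Price = 0.1237

Derivation:
PV(D) = D * exp(-r * t_d) = 0.0151 * 0.99337623 = 0.01499998
S_0' = S_0 - PV(D) = 0.8900 - 0.01499998 = 0.87500002
d1 = (ln(S_0'/K) + (r + sigma^2/2)*T) / (sigma*sqrt(T)) = -1.99414157
d2 = d1 - sigma*sqrt(T) = -2.05914157
exp(-rT) = 0.98831876
N(-d1) = 0.97693171; N(-d2) = 0.98025966
P = K * exp(-rT) * N(-d2) - S_0' * N(-d1) = 1.0100 * 0.98831876 * 0.98025966 - 0.87500002 * 0.97693171 = 0.1237


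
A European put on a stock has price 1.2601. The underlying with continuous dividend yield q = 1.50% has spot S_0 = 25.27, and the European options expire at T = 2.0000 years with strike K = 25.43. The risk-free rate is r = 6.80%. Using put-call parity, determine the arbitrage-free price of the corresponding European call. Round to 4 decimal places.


Put-call parity: C - P = S_0 * exp(-qT) - K * exp(-rT).
S_0 * exp(-qT) = 25.2700 * 0.97044553 = 24.52315863
K * exp(-rT) = 25.4300 * 0.87284263 = 22.19638814
C = P + S*exp(-qT) - K*exp(-rT)
C = 1.2601 + 24.52315863 - 22.19638814 = 3.5869

Answer: Call price = 3.5869


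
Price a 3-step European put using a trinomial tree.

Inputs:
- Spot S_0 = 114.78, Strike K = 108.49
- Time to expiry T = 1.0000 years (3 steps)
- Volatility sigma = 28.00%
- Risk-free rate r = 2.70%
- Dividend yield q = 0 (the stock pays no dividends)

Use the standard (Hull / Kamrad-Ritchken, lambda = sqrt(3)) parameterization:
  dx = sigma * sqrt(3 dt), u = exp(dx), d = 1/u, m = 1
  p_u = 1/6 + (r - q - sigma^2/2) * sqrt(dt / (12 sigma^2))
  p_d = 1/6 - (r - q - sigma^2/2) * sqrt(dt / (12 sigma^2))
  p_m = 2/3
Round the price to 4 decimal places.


dt = T/N = 0.333333; dx = sigma*sqrt(3*dt) = 0.280000
u = exp(dx) = 1.323130; d = 1/u = 0.755784
p_u = 0.159405, p_m = 0.666667, p_d = 0.173929
Discount per step: exp(-r*dt) = 0.991040
Stock lattice S(k, j) with j the centered position index:
  k=0: S(0,+0) = 114.7800
  k=1: S(1,-1) = 86.7489; S(1,+0) = 114.7800; S(1,+1) = 151.8688
  k=2: S(2,-2) = 65.5634; S(2,-1) = 86.7489; S(2,+0) = 114.7800; S(2,+1) = 151.8688; S(2,+2) = 200.9422
  k=3: S(3,-3) = 49.5517; S(3,-2) = 65.5634; S(3,-1) = 86.7489; S(3,+0) = 114.7800; S(3,+1) = 151.8688; S(3,+2) = 200.9422; S(3,+3) = 265.8726
Terminal payoffs V(N, j) = max(K - S_T, 0):
  V(3,-3) = 58.938266; V(3,-2) = 42.926624; V(3,-1) = 21.741142; V(3,+0) = 0.000000; V(3,+1) = 0.000000; V(3,+2) = 0.000000; V(3,+3) = 0.000000
Backward induction: V(k, j) = exp(-r*dt) * [p_u * V(k+1, j+1) + p_m * V(k+1, j) + p_d * V(k+1, j-1)]
  V(2,-2) = exp(-r*dt) * [p_u*21.741142 + p_m*42.926624 + p_d*58.938266] = 41.955139
  V(2,-1) = exp(-r*dt) * [p_u*0.000000 + p_m*21.741142 + p_d*42.926624] = 21.763505
  V(2,+0) = exp(-r*dt) * [p_u*0.000000 + p_m*0.000000 + p_d*21.741142] = 3.747526
  V(2,+1) = exp(-r*dt) * [p_u*0.000000 + p_m*0.000000 + p_d*0.000000] = 0.000000
  V(2,+2) = exp(-r*dt) * [p_u*0.000000 + p_m*0.000000 + p_d*0.000000] = 0.000000
  V(1,-1) = exp(-r*dt) * [p_u*3.747526 + p_m*21.763505 + p_d*41.955139] = 22.202847
  V(1,+0) = exp(-r*dt) * [p_u*0.000000 + p_m*3.747526 + p_d*21.763505] = 6.227347
  V(1,+1) = exp(-r*dt) * [p_u*0.000000 + p_m*0.000000 + p_d*3.747526] = 0.645962
  V(0,+0) = exp(-r*dt) * [p_u*0.645962 + p_m*6.227347 + p_d*22.202847] = 8.043525

Answer: Price = V(0,0) = 8.0435


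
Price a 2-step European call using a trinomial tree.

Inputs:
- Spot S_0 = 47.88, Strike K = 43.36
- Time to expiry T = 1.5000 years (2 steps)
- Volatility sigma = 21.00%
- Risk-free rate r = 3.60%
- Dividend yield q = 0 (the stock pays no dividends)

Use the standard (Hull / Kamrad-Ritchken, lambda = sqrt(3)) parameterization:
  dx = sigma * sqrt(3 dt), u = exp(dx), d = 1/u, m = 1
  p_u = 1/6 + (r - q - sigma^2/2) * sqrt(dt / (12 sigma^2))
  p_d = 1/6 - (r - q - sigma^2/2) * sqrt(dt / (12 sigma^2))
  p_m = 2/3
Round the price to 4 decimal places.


Answer: Price = V(0,0) = 8.7707

Derivation:
dt = T/N = 0.750000; dx = sigma*sqrt(3*dt) = 0.315000
u = exp(dx) = 1.370259; d = 1/u = 0.729789
p_u = 0.183274, p_m = 0.666667, p_d = 0.150060
Discount per step: exp(-r*dt) = 0.973361
Stock lattice S(k, j) with j the centered position index:
  k=0: S(0,+0) = 47.8800
  k=1: S(1,-1) = 34.9423; S(1,+0) = 47.8800; S(1,+1) = 65.6080
  k=2: S(2,-2) = 25.5005; S(2,-1) = 34.9423; S(2,+0) = 47.8800; S(2,+1) = 65.6080; S(2,+2) = 89.9000
Terminal payoffs V(N, j) = max(S_T - K, 0):
  V(2,-2) = 0.000000; V(2,-1) = 0.000000; V(2,+0) = 4.520000; V(2,+1) = 22.248016; V(2,+2) = 46.539995
Backward induction: V(k, j) = exp(-r*dt) * [p_u * V(k+1, j+1) + p_m * V(k+1, j) + p_d * V(k+1, j-1)]
  V(1,-1) = exp(-r*dt) * [p_u*4.520000 + p_m*0.000000 + p_d*0.000000] = 0.806330
  V(1,+0) = exp(-r*dt) * [p_u*22.248016 + p_m*4.520000 + p_d*0.000000] = 6.901922
  V(1,+1) = exp(-r*dt) * [p_u*46.539995 + p_m*22.248016 + p_d*4.520000] = 23.399450
  V(0,+0) = exp(-r*dt) * [p_u*23.399450 + p_m*6.901922 + p_d*0.806330] = 8.770749


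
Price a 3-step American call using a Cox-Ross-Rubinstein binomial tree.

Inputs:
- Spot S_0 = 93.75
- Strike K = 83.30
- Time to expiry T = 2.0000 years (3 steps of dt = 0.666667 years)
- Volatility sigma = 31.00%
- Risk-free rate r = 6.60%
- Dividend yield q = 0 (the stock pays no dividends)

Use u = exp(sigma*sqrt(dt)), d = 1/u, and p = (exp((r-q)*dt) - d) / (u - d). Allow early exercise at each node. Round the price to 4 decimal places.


Answer: Price = V(0,0) = 27.7290

Derivation:
dt = T/N = 0.666667
u = exp(sigma*sqrt(dt)) = 1.288030; d = 1/u = 0.776379
p = (exp((r-q)*dt) - d) / (u - d) = 0.524973
Discount per step: exp(-r*dt) = 0.956954
Stock lattice S(k, i) with i counting down-moves:
  k=0: S(0,0) = 93.7500
  k=1: S(1,0) = 120.7528; S(1,1) = 72.7856
  k=2: S(2,0) = 155.5333; S(2,1) = 93.7500; S(2,2) = 56.5092
  k=3: S(3,0) = 200.3315; S(3,1) = 120.7528; S(3,2) = 72.7856; S(3,3) = 43.8726
Terminal payoffs V(N, i) = max(S_T - K, 0):
  V(3,0) = 117.031498; V(3,1) = 37.452815; V(3,2) = 0.000000; V(3,3) = 0.000000
Backward induction: V(k, i) = exp(-r*dt) * [p * V(k+1, i) + (1-p) * V(k+1, i+1)]; then take max(V_cont, immediate exercise) for American.
  V(2,0) = exp(-r*dt) * [p*117.031498 + (1-p)*37.452815] = 75.818987; exercise = 72.233252; V(2,0) = max -> 75.818987
  V(2,1) = exp(-r*dt) * [p*37.452815 + (1-p)*0.000000] = 18.815370; exercise = 10.450000; V(2,1) = max -> 18.815370
  V(2,2) = exp(-r*dt) * [p*0.000000 + (1-p)*0.000000] = 0.000000; exercise = 0.000000; V(2,2) = max -> 0.000000
  V(1,0) = exp(-r*dt) * [p*75.818987 + (1-p)*18.815370] = 46.642654; exercise = 37.452815; V(1,0) = max -> 46.642654
  V(1,1) = exp(-r*dt) * [p*18.815370 + (1-p)*0.000000] = 9.452378; exercise = 0.000000; V(1,1) = max -> 9.452378
  V(0,0) = exp(-r*dt) * [p*46.642654 + (1-p)*9.452378] = 27.728968; exercise = 10.450000; V(0,0) = max -> 27.728968


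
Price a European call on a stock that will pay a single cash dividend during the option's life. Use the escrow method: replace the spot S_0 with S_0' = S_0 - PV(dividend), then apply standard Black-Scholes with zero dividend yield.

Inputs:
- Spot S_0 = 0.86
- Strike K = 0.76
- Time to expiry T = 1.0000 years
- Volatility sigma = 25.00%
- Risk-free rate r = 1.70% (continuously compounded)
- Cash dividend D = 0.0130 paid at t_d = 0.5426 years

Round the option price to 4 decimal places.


Answer: Price = 0.1390

Derivation:
PV(D) = D * exp(-r * t_d) = 0.0130 * 0.99081821 = 0.01288064
S_0' = S_0 - PV(D) = 0.8600 - 0.01288064 = 0.84711936
d1 = (ln(S_0'/K) + (r + sigma^2/2)*T) / (sigma*sqrt(T)) = 0.62709270
d2 = d1 - sigma*sqrt(T) = 0.37709270
exp(-rT) = 0.98314368
N(d1) = 0.73470077; N(d2) = 0.64694764
C = S_0' * N(d1) - K * exp(-rT) * N(d2) = 0.84711936 * 0.73470077 - 0.7600 * 0.98314368 * 0.64694764 = 0.1390
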